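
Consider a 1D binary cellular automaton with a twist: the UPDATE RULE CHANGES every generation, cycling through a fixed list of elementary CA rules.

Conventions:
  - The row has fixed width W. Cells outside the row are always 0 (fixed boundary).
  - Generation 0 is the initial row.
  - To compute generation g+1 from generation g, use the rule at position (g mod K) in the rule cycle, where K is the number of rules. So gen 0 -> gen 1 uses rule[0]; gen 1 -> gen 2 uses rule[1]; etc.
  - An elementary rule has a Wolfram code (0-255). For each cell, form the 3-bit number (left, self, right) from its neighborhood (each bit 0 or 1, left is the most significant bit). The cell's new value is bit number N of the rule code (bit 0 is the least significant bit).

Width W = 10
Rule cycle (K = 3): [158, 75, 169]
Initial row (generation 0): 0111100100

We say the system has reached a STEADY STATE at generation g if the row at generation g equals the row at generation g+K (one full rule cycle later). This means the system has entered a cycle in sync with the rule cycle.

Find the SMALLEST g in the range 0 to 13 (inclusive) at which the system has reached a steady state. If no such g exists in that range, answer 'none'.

Gen 0: 0111100100
Gen 1 (rule 158): 1111011110
Gen 2 (rule 75): 1001010010
Gen 3 (rule 169): 0000100000
Gen 4 (rule 158): 0001110000
Gen 5 (rule 75): 1111010111
Gen 6 (rule 169): 1110101110
Gen 7 (rule 158): 1100101101
Gen 8 (rule 75): 1101001100
Gen 9 (rule 169): 1010001001
Gen 10 (rule 158): 1011011111
Gen 11 (rule 75): 0011010001
Gen 12 (rule 169): 1010100100
Gen 13 (rule 158): 1010111110
Gen 14 (rule 75): 0000100010
Gen 15 (rule 169): 1110001000
Gen 16 (rule 158): 1101011100

Answer: none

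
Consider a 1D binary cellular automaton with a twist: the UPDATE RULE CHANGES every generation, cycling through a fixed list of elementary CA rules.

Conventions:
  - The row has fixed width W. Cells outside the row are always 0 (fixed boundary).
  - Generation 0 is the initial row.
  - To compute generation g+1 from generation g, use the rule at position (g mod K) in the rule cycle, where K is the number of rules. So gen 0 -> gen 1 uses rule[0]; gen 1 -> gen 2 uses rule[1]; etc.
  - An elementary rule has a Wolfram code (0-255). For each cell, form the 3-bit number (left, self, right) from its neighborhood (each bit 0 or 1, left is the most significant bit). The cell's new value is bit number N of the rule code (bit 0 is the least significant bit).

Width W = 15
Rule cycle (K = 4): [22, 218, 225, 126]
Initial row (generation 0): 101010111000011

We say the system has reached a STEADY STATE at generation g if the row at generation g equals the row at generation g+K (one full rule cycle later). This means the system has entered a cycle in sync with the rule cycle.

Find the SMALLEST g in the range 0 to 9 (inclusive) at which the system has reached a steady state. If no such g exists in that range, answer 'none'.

Gen 0: 101010111000011
Gen 1 (rule 22): 101010000100100
Gen 2 (rule 218): 000001001011010
Gen 3 (rule 225): 111100000101100
Gen 4 (rule 126): 100110001111110
Gen 5 (rule 22): 111001010000001
Gen 6 (rule 218): 111110001000010
Gen 7 (rule 225): 011110100011000
Gen 8 (rule 126): 110011110111100
Gen 9 (rule 22): 001100000000010
Gen 10 (rule 218): 011110000000101
Gen 11 (rule 225): 001110111110010
Gen 12 (rule 126): 011011100011111
Gen 13 (rule 22): 100000010100000

Answer: none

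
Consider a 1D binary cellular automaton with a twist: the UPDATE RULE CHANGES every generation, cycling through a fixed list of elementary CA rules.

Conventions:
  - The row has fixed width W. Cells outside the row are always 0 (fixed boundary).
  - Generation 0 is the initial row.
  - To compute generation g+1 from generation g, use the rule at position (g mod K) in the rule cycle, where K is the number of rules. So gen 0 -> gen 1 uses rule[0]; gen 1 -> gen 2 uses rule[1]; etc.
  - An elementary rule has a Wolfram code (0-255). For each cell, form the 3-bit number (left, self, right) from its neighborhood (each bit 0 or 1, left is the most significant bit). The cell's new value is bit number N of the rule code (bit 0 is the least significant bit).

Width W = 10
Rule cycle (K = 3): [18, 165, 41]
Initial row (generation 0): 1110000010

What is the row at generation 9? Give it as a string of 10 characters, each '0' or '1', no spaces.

Answer: 0011011000

Derivation:
Gen 0: 1110000010
Gen 1 (rule 18): 0001000101
Gen 2 (rule 165): 1101010111
Gen 3 (rule 41): 1010101100
Gen 4 (rule 18): 0000000010
Gen 5 (rule 165): 1111111010
Gen 6 (rule 41): 1000000100
Gen 7 (rule 18): 0100001010
Gen 8 (rule 165): 0101101110
Gen 9 (rule 41): 0011011000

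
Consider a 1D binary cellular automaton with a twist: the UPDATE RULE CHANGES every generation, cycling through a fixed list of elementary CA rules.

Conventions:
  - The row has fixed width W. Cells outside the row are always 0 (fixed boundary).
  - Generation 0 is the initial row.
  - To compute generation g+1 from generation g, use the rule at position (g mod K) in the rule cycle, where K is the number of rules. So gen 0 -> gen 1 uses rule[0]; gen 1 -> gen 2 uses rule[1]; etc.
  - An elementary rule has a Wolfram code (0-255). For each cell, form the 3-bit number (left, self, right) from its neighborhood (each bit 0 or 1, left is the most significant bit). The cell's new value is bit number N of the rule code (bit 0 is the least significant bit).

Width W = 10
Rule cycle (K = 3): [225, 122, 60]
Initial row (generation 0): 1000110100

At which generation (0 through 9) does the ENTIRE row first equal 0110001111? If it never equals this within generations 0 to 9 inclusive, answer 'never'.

Answer: never

Derivation:
Gen 0: 1000110100
Gen 1 (rule 225): 0010011001
Gen 2 (rule 122): 0101111110
Gen 3 (rule 60): 0111000001
Gen 4 (rule 225): 0011011100
Gen 5 (rule 122): 0111110110
Gen 6 (rule 60): 0100001101
Gen 7 (rule 225): 0001100110
Gen 8 (rule 122): 0011111111
Gen 9 (rule 60): 0010000000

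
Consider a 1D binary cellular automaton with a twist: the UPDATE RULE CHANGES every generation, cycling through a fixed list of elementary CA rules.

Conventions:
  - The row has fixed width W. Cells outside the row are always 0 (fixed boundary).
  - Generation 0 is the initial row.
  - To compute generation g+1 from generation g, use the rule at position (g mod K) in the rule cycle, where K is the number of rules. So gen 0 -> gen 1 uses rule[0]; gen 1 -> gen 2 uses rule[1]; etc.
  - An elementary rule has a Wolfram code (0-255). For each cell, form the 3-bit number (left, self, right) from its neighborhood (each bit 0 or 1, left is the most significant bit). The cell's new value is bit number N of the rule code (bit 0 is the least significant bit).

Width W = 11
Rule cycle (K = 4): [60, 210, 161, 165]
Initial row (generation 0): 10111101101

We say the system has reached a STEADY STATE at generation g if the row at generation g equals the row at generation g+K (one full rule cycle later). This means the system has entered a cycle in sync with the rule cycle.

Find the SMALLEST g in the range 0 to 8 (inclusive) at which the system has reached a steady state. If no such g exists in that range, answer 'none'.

Answer: none

Derivation:
Gen 0: 10111101101
Gen 1 (rule 60): 11100011011
Gen 2 (rule 210): 01110101001
Gen 3 (rule 161): 00101010000
Gen 4 (rule 165): 10111110111
Gen 5 (rule 60): 11100001100
Gen 6 (rule 210): 01110010110
Gen 7 (rule 161): 00100001000
Gen 8 (rule 165): 10101101011
Gen 9 (rule 60): 11111011110
Gen 10 (rule 210): 01111001111
Gen 11 (rule 161): 00110000110
Gen 12 (rule 165): 10000110000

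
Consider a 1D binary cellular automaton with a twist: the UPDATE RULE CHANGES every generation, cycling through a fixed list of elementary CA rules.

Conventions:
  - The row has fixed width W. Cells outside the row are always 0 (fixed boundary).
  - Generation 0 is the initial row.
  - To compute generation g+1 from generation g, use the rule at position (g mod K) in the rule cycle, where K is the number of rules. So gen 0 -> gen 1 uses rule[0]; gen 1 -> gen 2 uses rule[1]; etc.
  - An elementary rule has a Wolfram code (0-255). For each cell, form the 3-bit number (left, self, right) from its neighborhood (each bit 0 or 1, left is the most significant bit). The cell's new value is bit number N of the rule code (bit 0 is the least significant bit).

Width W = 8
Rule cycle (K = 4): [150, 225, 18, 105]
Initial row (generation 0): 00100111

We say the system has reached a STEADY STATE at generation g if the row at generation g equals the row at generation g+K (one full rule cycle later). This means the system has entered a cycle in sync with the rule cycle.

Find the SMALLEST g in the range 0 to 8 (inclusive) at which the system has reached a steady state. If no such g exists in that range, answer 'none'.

Answer: 3

Derivation:
Gen 0: 00100111
Gen 1 (rule 150): 01111010
Gen 2 (rule 225): 00111100
Gen 3 (rule 18): 01000010
Gen 4 (rule 105): 00011000
Gen 5 (rule 150): 00100100
Gen 6 (rule 225): 10000001
Gen 7 (rule 18): 01000010
Gen 8 (rule 105): 00011000
Gen 9 (rule 150): 00100100
Gen 10 (rule 225): 10000001
Gen 11 (rule 18): 01000010
Gen 12 (rule 105): 00011000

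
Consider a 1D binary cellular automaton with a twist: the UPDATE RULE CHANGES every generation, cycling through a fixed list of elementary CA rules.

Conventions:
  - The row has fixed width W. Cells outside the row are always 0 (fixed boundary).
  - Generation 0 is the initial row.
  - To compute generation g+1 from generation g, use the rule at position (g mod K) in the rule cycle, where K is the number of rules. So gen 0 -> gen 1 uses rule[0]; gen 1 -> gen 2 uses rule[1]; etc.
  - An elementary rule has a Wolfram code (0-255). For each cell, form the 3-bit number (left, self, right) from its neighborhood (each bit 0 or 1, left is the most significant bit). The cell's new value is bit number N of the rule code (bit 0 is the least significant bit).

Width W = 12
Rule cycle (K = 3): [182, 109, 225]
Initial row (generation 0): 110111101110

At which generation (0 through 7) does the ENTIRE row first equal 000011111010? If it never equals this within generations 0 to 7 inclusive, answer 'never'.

Answer: never

Derivation:
Gen 0: 110111101110
Gen 1 (rule 182): 001011010101
Gen 2 (rule 109): 101111111111
Gen 3 (rule 225): 010111111111
Gen 4 (rule 182): 111011111110
Gen 5 (rule 109): 101110000010
Gen 6 (rule 225): 010110111000
Gen 7 (rule 182): 111001010100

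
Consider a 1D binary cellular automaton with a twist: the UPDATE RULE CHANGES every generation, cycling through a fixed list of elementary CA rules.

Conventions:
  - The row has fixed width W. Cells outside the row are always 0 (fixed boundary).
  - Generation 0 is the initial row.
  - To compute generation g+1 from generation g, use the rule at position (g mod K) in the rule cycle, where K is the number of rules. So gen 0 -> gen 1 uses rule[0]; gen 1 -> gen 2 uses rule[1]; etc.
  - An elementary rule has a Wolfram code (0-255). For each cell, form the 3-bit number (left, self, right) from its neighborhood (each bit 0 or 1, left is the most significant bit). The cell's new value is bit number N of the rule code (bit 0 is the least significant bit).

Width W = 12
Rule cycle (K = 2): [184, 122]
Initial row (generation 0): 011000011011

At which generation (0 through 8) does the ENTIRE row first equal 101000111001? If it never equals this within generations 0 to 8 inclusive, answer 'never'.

Answer: never

Derivation:
Gen 0: 011000011011
Gen 1 (rule 184): 010100010110
Gen 2 (rule 122): 101010101111
Gen 3 (rule 184): 010101011110
Gen 4 (rule 122): 101010110011
Gen 5 (rule 184): 010101101010
Gen 6 (rule 122): 101011110101
Gen 7 (rule 184): 010111101010
Gen 8 (rule 122): 101100110101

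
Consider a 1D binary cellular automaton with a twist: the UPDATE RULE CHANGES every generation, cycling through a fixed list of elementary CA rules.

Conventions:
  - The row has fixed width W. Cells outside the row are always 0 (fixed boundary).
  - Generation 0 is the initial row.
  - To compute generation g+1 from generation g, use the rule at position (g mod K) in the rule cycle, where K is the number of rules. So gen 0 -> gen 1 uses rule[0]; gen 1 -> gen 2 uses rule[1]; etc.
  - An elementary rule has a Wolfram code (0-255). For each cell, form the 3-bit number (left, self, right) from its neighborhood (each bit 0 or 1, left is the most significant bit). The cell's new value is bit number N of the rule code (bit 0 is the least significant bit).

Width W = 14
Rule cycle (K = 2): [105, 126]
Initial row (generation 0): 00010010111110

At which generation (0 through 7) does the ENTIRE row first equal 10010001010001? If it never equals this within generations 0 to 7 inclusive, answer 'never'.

Gen 0: 00010010111110
Gen 1 (rule 105): 11000001100010
Gen 2 (rule 126): 11100011110111
Gen 3 (rule 105): 10101010011101
Gen 4 (rule 126): 11111111110111
Gen 5 (rule 105): 10000000011101
Gen 6 (rule 126): 11000000110111
Gen 7 (rule 105): 11011110111101

Answer: never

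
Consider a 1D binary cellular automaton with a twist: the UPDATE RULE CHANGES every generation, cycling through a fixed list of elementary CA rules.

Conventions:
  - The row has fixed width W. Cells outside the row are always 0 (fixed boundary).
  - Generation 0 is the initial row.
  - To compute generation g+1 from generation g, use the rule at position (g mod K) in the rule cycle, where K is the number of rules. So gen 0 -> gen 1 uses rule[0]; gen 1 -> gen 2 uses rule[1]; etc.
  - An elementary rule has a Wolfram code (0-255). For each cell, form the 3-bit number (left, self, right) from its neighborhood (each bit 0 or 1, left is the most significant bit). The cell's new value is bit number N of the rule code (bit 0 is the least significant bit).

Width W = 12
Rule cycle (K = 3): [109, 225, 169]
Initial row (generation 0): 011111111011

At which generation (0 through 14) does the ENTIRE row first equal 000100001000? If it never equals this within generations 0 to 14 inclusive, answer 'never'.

Gen 0: 011111111011
Gen 1 (rule 109): 010000001111
Gen 2 (rule 225): 000111100111
Gen 3 (rule 169): 110111000110
Gen 4 (rule 109): 111101010110
Gen 5 (rule 225): 011110101010
Gen 6 (rule 169): 011101010100
Gen 7 (rule 109): 010111111101
Gen 8 (rule 225): 001011111110
Gen 9 (rule 169): 100111111100
Gen 10 (rule 109): 100100000101
Gen 11 (rule 225): 000001110010
Gen 12 (rule 169): 111101100000
Gen 13 (rule 109): 100111101111
Gen 14 (rule 225): 000011110111

Answer: never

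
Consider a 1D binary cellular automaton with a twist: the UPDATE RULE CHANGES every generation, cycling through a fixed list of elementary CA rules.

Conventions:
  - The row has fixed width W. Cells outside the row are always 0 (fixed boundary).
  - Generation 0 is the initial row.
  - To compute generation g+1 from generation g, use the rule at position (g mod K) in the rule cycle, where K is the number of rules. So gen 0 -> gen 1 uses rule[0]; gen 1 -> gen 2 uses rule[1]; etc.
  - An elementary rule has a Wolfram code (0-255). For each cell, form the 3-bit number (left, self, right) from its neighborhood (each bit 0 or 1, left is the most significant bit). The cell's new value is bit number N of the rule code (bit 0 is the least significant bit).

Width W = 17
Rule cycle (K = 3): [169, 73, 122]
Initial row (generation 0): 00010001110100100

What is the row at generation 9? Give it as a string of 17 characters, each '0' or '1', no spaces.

Gen 0: 00010001110100100
Gen 1 (rule 169): 11000101101000001
Gen 2 (rule 73): 11010001100011100
Gen 3 (rule 122): 11101011110110110
Gen 4 (rule 169): 11010111101101100
Gen 5 (rule 73): 11000100101101101
Gen 6 (rule 122): 11101011011111110
Gen 7 (rule 169): 11010110111111100
Gen 8 (rule 73): 11000110100000101
Gen 9 (rule 122): 11101111010001010

Answer: 11101111010001010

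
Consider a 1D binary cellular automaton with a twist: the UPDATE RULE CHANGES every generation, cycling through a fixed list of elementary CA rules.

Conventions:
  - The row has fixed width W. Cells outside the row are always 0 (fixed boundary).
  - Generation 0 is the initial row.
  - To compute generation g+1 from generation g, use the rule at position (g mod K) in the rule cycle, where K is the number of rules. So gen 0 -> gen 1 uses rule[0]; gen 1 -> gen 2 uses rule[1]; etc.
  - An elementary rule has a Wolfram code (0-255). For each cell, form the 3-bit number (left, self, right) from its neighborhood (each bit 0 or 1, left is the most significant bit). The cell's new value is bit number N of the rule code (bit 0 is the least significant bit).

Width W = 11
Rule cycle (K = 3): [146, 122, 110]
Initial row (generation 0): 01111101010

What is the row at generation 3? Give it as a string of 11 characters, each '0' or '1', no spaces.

Answer: 11111100110

Derivation:
Gen 0: 01111101010
Gen 1 (rule 146): 10111000001
Gen 2 (rule 122): 01101100010
Gen 3 (rule 110): 11111100110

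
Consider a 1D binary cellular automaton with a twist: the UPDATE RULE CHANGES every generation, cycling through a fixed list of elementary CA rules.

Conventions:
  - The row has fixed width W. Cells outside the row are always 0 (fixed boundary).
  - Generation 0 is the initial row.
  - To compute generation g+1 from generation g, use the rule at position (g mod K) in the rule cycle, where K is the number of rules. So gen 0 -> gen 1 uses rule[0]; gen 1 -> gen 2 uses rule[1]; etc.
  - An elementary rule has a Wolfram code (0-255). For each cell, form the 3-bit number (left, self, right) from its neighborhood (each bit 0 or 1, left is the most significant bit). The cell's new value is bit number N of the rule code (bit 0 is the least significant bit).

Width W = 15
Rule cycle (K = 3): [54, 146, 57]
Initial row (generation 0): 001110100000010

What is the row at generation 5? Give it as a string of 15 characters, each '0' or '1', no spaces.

Answer: 011111111111110

Derivation:
Gen 0: 001110100000010
Gen 1 (rule 54): 010001110000111
Gen 2 (rule 146): 101010101001010
Gen 3 (rule 57): 010101010100101
Gen 4 (rule 54): 111111111111111
Gen 5 (rule 146): 011111111111110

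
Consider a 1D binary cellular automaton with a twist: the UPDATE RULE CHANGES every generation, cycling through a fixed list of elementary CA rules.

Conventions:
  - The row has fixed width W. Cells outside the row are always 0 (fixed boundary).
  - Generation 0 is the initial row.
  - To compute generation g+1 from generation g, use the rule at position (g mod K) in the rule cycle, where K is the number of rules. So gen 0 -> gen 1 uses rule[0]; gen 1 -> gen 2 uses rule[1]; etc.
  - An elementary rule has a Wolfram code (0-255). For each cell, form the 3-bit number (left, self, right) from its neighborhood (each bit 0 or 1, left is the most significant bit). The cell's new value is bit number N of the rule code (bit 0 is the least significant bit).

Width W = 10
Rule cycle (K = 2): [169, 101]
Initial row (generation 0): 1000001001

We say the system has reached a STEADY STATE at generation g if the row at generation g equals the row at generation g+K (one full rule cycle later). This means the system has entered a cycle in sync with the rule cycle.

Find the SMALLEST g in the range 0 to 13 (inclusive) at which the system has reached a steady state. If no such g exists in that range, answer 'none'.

Gen 0: 1000001001
Gen 1 (rule 169): 0011100000
Gen 2 (rule 101): 1000101111
Gen 3 (rule 169): 0010011110
Gen 4 (rule 101): 1010000010
Gen 5 (rule 169): 0100111000
Gen 6 (rule 101): 0100001011
Gen 7 (rule 169): 0001100110
Gen 8 (rule 101): 1100100010
Gen 9 (rule 169): 1000001000
Gen 10 (rule 101): 1011101011
Gen 11 (rule 169): 0111010110
Gen 12 (rule 101): 0001111010
Gen 13 (rule 169): 1101110100
Gen 14 (rule 101): 0110011101
Gen 15 (rule 169): 0100011010

Answer: none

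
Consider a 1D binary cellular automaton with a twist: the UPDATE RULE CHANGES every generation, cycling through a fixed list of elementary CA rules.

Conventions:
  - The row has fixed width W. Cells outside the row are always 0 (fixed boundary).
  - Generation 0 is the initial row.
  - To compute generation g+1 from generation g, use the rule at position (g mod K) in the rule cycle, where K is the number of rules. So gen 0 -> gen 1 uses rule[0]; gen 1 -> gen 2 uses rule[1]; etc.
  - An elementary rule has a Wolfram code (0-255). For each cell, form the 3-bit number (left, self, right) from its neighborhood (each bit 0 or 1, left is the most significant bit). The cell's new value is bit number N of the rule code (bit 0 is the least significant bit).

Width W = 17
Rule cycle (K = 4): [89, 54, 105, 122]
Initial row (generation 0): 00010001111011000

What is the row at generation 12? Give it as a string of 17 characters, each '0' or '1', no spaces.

Gen 0: 00010001111011000
Gen 1 (rule 89): 11001101001011111
Gen 2 (rule 54): 00110011111100000
Gen 3 (rule 105): 10110010000101111
Gen 4 (rule 122): 01111101001011001
Gen 5 (rule 89): 01000100100011100
Gen 6 (rule 54): 11101111110100010
Gen 7 (rule 105): 10111000011001000
Gen 8 (rule 122): 01101100111110100
Gen 9 (rule 89): 01101110100010011
Gen 10 (rule 54): 10010001110111100
Gen 11 (rule 105): 00000101011100101
Gen 12 (rule 122): 00001010110111010

Answer: 00001010110111010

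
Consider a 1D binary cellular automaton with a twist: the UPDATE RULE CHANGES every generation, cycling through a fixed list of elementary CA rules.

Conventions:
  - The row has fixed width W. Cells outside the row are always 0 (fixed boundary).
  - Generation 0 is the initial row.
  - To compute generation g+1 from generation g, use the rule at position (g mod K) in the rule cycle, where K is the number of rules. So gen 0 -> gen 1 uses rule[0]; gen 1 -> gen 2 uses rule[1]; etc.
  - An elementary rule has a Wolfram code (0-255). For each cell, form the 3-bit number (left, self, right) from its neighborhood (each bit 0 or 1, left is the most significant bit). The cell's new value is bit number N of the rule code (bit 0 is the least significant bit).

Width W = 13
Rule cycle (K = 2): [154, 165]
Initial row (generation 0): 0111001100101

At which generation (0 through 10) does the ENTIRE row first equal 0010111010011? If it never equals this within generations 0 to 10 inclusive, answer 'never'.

Answer: 8

Derivation:
Gen 0: 0111001100101
Gen 1 (rule 154): 1110111011000
Gen 2 (rule 165): 0101010100011
Gen 3 (rule 154): 1000000010110
Gen 4 (rule 165): 1011111011000
Gen 5 (rule 154): 0011110010100
Gen 6 (rule 165): 1001100011101
Gen 7 (rule 154): 0111010111000
Gen 8 (rule 165): 0010111010011
Gen 9 (rule 154): 0100110001110
Gen 10 (rule 165): 0100000100100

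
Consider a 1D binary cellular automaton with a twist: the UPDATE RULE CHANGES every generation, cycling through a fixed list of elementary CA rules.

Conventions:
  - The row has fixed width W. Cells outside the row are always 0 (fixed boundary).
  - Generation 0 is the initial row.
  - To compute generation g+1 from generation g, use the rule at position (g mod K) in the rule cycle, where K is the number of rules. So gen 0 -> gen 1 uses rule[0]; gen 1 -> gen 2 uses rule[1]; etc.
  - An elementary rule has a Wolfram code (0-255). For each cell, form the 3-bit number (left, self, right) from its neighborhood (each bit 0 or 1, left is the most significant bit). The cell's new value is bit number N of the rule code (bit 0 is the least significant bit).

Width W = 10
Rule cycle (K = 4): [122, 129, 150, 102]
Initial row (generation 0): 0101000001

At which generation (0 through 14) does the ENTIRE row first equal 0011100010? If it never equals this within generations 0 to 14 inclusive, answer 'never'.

Gen 0: 0101000001
Gen 1 (rule 122): 1010100010
Gen 2 (rule 129): 0000001000
Gen 3 (rule 150): 0000011100
Gen 4 (rule 102): 0000100100
Gen 5 (rule 122): 0001011010
Gen 6 (rule 129): 1100000000
Gen 7 (rule 150): 0010000000
Gen 8 (rule 102): 0110000000
Gen 9 (rule 122): 1111000000
Gen 10 (rule 129): 0110011111
Gen 11 (rule 150): 1001101110
Gen 12 (rule 102): 1010110010
Gen 13 (rule 122): 0101111101
Gen 14 (rule 129): 0000111000

Answer: never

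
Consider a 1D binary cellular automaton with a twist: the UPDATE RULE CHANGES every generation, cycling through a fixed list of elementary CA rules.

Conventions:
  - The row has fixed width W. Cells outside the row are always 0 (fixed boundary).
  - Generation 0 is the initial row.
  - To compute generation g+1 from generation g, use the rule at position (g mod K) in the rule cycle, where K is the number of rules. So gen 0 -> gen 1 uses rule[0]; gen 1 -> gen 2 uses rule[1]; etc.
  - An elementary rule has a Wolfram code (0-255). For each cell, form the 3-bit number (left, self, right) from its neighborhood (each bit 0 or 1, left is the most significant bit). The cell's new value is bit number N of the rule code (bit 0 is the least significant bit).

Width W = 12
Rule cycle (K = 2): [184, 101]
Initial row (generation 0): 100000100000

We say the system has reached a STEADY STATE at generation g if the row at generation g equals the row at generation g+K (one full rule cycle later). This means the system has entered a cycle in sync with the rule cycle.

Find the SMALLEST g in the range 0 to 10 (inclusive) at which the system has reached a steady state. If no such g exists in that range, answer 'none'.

Answer: none

Derivation:
Gen 0: 100000100000
Gen 1 (rule 184): 010000010000
Gen 2 (rule 101): 010111010111
Gen 3 (rule 184): 001110101110
Gen 4 (rule 101): 100011110010
Gen 5 (rule 184): 010011101001
Gen 6 (rule 101): 010000111001
Gen 7 (rule 184): 001000110100
Gen 8 (rule 101): 101010011101
Gen 9 (rule 184): 010101011010
Gen 10 (rule 101): 011111101110
Gen 11 (rule 184): 011111011101
Gen 12 (rule 101): 000001100111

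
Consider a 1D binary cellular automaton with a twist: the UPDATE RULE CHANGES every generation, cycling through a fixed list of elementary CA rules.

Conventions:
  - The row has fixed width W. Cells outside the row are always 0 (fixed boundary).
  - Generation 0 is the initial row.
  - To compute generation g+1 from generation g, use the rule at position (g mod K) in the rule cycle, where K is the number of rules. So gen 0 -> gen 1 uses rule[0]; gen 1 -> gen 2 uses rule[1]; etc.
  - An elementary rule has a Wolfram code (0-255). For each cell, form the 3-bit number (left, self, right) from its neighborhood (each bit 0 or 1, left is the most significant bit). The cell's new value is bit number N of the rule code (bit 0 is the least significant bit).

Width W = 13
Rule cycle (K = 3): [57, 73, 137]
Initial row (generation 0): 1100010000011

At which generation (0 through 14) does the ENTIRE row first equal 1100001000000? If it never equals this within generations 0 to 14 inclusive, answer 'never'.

Answer: never

Derivation:
Gen 0: 1100010000011
Gen 1 (rule 57): 1011001111010
Gen 2 (rule 73): 0011001001000
Gen 3 (rule 137): 1010000000011
Gen 4 (rule 57): 0101111111010
Gen 5 (rule 73): 0001000001000
Gen 6 (rule 137): 1100011100011
Gen 7 (rule 57): 1011010011010
Gen 8 (rule 73): 0011000011000
Gen 9 (rule 137): 1010011010011
Gen 10 (rule 57): 0101010101010
Gen 11 (rule 73): 0000000000000
Gen 12 (rule 137): 1111111111111
Gen 13 (rule 57): 1000000000000
Gen 14 (rule 73): 0011111111111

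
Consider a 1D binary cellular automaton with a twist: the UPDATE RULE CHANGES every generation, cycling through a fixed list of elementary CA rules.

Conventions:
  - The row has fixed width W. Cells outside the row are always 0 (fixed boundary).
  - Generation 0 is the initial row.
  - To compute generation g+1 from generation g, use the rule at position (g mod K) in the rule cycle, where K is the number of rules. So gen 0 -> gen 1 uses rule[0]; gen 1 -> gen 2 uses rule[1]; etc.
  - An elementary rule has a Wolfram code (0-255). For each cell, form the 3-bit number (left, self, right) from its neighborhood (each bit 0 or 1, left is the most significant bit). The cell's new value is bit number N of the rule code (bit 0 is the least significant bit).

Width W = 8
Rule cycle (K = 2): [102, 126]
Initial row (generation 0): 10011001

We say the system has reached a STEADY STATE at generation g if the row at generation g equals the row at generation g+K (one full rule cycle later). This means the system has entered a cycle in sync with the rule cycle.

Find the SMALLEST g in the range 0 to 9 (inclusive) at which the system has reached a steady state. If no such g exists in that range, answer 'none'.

Answer: none

Derivation:
Gen 0: 10011001
Gen 1 (rule 102): 10101011
Gen 2 (rule 126): 11111111
Gen 3 (rule 102): 00000001
Gen 4 (rule 126): 00000011
Gen 5 (rule 102): 00000101
Gen 6 (rule 126): 00001111
Gen 7 (rule 102): 00010001
Gen 8 (rule 126): 00111011
Gen 9 (rule 102): 01001101
Gen 10 (rule 126): 11111111
Gen 11 (rule 102): 00000001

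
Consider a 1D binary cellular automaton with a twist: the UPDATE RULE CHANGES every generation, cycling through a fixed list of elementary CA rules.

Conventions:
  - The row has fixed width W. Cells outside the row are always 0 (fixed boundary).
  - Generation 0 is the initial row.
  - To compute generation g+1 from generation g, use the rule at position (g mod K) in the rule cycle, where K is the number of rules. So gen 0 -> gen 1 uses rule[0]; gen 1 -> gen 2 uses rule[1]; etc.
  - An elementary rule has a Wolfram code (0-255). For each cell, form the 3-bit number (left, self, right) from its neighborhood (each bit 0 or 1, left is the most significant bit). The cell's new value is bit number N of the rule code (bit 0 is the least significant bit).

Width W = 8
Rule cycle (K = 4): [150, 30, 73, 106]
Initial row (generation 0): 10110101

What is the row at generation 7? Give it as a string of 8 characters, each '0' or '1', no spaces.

Gen 0: 10110101
Gen 1 (rule 150): 10000101
Gen 2 (rule 30): 11001101
Gen 3 (rule 73): 11001100
Gen 4 (rule 106): 11011100
Gen 5 (rule 150): 00001010
Gen 6 (rule 30): 00011011
Gen 7 (rule 73): 11011011

Answer: 11011011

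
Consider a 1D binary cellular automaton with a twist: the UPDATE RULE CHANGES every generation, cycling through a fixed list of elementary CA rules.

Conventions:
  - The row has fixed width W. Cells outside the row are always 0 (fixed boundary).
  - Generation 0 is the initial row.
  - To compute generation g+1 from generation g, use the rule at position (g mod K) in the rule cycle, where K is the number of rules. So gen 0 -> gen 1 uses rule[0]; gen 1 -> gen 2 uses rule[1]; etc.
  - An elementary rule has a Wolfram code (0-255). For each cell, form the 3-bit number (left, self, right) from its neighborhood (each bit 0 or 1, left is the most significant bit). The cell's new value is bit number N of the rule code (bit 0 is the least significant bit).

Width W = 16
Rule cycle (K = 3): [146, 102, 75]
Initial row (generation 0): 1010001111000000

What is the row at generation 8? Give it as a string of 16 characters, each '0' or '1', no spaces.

Answer: 1101100100111000

Derivation:
Gen 0: 1010001111000000
Gen 1 (rule 146): 0001010110100000
Gen 2 (rule 102): 0011111011100000
Gen 3 (rule 75): 1110001010101111
Gen 4 (rule 146): 0101010000000110
Gen 5 (rule 102): 1111110000001010
Gen 6 (rule 75): 1000010111110000
Gen 7 (rule 146): 0100100011101000
Gen 8 (rule 102): 1101100100111000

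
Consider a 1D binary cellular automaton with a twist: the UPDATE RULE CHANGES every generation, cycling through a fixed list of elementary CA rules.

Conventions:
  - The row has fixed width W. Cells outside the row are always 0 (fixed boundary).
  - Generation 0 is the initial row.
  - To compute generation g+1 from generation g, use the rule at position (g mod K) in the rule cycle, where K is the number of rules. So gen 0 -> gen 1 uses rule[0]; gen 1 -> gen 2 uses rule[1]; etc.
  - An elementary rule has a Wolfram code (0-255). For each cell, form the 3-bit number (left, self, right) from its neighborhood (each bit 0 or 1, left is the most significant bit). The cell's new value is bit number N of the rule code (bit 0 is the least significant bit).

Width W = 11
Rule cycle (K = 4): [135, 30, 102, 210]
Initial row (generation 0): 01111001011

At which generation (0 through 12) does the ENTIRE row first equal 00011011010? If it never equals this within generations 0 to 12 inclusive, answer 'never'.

Answer: never

Derivation:
Gen 0: 01111001011
Gen 1 (rule 135): 10110011000
Gen 2 (rule 30): 10101110100
Gen 3 (rule 102): 11110011100
Gen 4 (rule 210): 01111101110
Gen 5 (rule 135): 10111000100
Gen 6 (rule 30): 10100101110
Gen 7 (rule 102): 11101110010
Gen 8 (rule 210): 01100111101
Gen 9 (rule 135): 10001011001
Gen 10 (rule 30): 11011010111
Gen 11 (rule 102): 01101111001
Gen 12 (rule 210): 10100111110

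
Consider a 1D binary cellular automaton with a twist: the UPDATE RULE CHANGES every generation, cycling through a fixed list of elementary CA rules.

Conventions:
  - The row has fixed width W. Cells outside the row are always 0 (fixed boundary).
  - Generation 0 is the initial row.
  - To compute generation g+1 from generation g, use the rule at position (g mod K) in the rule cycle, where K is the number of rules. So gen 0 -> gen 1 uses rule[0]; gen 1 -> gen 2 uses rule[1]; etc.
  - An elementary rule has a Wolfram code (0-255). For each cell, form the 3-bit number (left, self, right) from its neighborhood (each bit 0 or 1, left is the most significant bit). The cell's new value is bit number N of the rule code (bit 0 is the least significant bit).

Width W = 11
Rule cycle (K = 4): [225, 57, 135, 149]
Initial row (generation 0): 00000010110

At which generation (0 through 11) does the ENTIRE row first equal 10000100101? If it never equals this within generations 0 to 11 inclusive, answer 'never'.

Gen 0: 00000010110
Gen 1 (rule 225): 11111001010
Gen 2 (rule 57): 10000100101
Gen 3 (rule 135): 10111101101
Gen 4 (rule 149): 10011000001
Gen 5 (rule 225): 00001011100
Gen 6 (rule 57): 11100110011
Gen 7 (rule 135): 01001000100
Gen 8 (rule 149): 01101110111
Gen 9 (rule 225): 00110111011
Gen 10 (rule 57): 10101100110
Gen 11 (rule 135): 10100001000

Answer: 2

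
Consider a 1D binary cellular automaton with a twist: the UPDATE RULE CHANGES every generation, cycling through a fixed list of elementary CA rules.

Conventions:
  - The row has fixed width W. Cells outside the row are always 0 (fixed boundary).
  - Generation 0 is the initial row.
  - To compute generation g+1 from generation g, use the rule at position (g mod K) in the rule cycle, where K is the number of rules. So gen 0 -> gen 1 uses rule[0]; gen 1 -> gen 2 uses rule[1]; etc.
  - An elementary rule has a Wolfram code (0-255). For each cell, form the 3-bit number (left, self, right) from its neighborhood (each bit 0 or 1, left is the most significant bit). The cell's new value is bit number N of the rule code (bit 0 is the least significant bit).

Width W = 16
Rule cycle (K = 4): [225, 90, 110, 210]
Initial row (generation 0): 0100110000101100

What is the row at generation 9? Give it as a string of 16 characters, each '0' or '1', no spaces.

Gen 0: 0100110000101100
Gen 1 (rule 225): 0000010110010101
Gen 2 (rule 90): 0000100111100000
Gen 3 (rule 110): 0001101100100000
Gen 4 (rule 210): 0010100111010000
Gen 5 (rule 225): 1001000011100111
Gen 6 (rule 90): 0110100110111101
Gen 7 (rule 110): 1111101111100111
Gen 8 (rule 210): 0111100111111011
Gen 9 (rule 225): 0011100011111101

Answer: 0011100011111101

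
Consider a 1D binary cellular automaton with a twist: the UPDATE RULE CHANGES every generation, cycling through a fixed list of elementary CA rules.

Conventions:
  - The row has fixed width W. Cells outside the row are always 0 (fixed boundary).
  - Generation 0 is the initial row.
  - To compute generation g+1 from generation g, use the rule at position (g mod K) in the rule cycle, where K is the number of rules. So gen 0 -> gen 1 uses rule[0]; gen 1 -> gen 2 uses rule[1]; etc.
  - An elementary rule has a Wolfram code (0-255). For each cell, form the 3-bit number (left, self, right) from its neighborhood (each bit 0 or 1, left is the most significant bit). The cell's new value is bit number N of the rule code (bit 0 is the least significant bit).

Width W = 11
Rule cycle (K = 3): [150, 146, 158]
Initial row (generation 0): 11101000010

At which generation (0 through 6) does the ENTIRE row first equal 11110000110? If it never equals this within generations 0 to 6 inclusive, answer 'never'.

Gen 0: 11101000010
Gen 1 (rule 150): 01001100111
Gen 2 (rule 146): 10110011010
Gen 3 (rule 158): 10101110011
Gen 4 (rule 150): 10100101100
Gen 5 (rule 146): 00011000010
Gen 6 (rule 158): 00110100111

Answer: never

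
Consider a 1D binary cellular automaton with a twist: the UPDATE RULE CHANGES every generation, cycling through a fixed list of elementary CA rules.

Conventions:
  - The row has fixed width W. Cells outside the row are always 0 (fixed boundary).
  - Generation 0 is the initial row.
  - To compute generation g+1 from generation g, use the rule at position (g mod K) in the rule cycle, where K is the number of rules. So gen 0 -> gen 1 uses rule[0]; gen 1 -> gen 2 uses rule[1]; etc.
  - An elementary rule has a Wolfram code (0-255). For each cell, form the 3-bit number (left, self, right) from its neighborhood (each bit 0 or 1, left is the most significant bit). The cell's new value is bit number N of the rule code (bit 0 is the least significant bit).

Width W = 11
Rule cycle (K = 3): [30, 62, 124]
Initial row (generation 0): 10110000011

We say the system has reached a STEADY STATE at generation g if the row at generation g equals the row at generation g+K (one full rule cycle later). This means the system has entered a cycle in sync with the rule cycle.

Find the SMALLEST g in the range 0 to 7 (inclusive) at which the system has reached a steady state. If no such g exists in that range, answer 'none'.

Gen 0: 10110000011
Gen 1 (rule 30): 10101000110
Gen 2 (rule 62): 11111101101
Gen 3 (rule 124): 10000111111
Gen 4 (rule 30): 11001100000
Gen 5 (rule 62): 10111010000
Gen 6 (rule 124): 11101111000
Gen 7 (rule 30): 10001000100
Gen 8 (rule 62): 11011101110
Gen 9 (rule 124): 11110111011
Gen 10 (rule 30): 10000100010

Answer: none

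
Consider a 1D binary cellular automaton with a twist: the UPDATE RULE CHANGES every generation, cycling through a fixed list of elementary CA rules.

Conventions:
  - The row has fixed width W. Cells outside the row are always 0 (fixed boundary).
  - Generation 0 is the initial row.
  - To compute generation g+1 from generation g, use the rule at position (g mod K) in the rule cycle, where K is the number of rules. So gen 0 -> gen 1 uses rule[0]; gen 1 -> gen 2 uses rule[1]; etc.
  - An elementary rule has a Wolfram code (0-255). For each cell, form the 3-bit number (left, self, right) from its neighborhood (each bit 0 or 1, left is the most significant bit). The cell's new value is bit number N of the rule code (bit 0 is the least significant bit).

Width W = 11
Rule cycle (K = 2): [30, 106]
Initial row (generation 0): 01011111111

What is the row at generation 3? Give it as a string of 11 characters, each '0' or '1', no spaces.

Answer: 10010000000

Derivation:
Gen 0: 01011111111
Gen 1 (rule 30): 11010000000
Gen 2 (rule 106): 11100000000
Gen 3 (rule 30): 10010000000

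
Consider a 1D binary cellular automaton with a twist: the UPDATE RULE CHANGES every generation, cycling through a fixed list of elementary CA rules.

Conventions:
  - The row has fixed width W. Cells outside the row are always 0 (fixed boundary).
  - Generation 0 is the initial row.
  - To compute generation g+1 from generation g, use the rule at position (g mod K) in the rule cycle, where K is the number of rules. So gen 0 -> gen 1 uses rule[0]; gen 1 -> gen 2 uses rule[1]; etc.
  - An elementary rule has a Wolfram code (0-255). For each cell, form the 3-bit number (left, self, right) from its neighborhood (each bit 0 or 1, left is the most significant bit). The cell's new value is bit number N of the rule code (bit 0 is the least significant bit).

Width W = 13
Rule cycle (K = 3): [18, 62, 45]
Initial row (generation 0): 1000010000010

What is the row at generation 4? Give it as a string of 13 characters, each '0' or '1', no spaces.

Answer: 0100000100100

Derivation:
Gen 0: 1000010000010
Gen 1 (rule 18): 0100101000101
Gen 2 (rule 62): 1111111101111
Gen 3 (rule 45): 1000000011000
Gen 4 (rule 18): 0100000100100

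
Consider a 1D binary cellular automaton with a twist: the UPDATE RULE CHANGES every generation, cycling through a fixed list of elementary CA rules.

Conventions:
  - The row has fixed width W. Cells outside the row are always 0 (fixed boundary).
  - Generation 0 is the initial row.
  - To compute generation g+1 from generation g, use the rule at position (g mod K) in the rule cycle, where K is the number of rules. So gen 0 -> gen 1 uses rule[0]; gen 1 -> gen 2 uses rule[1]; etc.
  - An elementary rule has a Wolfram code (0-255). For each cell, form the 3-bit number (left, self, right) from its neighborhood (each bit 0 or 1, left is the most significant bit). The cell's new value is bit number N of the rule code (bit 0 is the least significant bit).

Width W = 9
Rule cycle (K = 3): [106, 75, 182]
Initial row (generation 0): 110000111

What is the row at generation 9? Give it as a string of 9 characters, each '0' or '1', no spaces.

Gen 0: 110000111
Gen 1 (rule 106): 110001101
Gen 2 (rule 75): 110111100
Gen 3 (rule 182): 001011010
Gen 4 (rule 106): 010111100
Gen 5 (rule 75): 100100101
Gen 6 (rule 182): 111111111
Gen 7 (rule 106): 100000001
Gen 8 (rule 75): 001111110
Gen 9 (rule 182): 010111101

Answer: 010111101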